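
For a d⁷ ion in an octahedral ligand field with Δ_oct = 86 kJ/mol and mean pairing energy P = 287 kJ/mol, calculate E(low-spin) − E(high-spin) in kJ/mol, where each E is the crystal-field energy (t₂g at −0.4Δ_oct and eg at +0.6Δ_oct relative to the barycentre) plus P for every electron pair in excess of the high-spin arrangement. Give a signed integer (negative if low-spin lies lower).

In the high-spin limit (t₂g⁵ eg²) the orbital term is -0.8Δ_oct = -69 kJ/mol, with no excess pairing.
For low-spin the configuration is t₂g⁶ eg¹: orbital energy -1.8 × 86 = -155 kJ/mol, and 1 additional pair relative to high-spin adds 287 kJ/mol, giving 132 kJ/mol.
E(LS) − E(HS) = 132 − (-69) = 201 kJ/mol.

201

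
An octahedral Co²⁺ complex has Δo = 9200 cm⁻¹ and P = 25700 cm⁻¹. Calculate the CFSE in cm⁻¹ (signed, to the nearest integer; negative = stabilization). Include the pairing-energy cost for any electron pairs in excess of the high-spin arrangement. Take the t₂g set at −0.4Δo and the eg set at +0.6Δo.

-7360

Co is in group 9, so Co²⁺ is d⁷ (9 − 2 = 7).
Since Δo = 9200 cm⁻¹ < P = 25700 cm⁻¹, the complex adopts the high-spin configuration.
That gives t₂g⁵ eg².
Orbital CFSE = -0.8Δo = -0.8 × 9200 = -7360 cm⁻¹.
High-spin has no excess pairs, so no pairing correction applies.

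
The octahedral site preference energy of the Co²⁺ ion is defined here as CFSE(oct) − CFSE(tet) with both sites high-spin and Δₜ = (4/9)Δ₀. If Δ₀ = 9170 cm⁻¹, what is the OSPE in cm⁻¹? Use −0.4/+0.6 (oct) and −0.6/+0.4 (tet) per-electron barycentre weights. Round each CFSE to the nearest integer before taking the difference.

-2445

Group 9 minus oxidation state +2 gives a d⁷ configuration for Co²⁺.
In an octahedral site d⁷ (HS) is t₂g⁵ eg², giving CFSE(oct) = -0.8Δ₀ = -7336 cm⁻¹.
Tetrahedral e⁴ t₂³ gives -1.2Δₜ = -1.2 × (4/9) × 9170 = -4891 cm⁻¹.
OSPE = CFSE(oct) − CFSE(tet) = -7336 − (-4891) = -2445 cm⁻¹.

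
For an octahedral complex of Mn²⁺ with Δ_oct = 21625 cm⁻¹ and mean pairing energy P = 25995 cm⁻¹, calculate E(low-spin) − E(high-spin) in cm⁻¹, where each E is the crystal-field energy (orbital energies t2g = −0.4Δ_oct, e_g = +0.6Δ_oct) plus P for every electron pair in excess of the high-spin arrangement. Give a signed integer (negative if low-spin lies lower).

8740

Mn is in group 7, so Mn²⁺ is d⁵ (7 − 2 = 5).
In the high-spin limit (t2g^3 e_g^2) the orbital term is 0.0Δ_oct = 0 cm⁻¹, with no excess pairing.
For low-spin the configuration is t2g^5 e_g^0: orbital energy -2.0 × 21625 = -43250 cm⁻¹, and 2 additional pairs relative to high-spin add 51990 cm⁻¹, giving 8740 cm⁻¹.
E(LS) − E(HS) = 8740 − (0) = 8740 cm⁻¹.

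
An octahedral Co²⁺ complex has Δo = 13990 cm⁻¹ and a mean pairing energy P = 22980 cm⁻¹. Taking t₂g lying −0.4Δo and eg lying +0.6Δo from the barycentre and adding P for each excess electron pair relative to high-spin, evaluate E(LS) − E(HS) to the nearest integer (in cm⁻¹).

Group 9 minus oxidation state +2 gives a d⁷ configuration for Co²⁺.
In the high-spin limit (t₂g⁵ eg²) the orbital term is -0.8Δo = -11192 cm⁻¹, with no excess pairing.
For low-spin the configuration is t₂g⁶ eg¹: orbital energy -1.8 × 13990 = -25182 cm⁻¹, and 1 additional pair relative to high-spin adds 22980 cm⁻¹, giving -2202 cm⁻¹.
Thus E(LS) − E(HS) = 8990 cm⁻¹.

8990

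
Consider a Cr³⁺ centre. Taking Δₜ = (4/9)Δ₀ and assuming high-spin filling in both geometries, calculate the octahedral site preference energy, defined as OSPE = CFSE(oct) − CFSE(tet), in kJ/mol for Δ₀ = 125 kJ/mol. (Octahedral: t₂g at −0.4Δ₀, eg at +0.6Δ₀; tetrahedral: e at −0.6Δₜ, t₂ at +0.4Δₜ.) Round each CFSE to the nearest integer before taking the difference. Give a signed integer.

Group 6 minus oxidation state +3 gives a d³ configuration for Cr³⁺.
Octahedral high-spin t2g^3 e_g^0: CFSE = -1.2 × 125 = -150 kJ/mol.
Tetrahedral: e^2 t2^1, CFSE = 2(−0.6) + 1(+0.4) = -0.8Δₜ = -0.8 × (4/9) × 125 = -44 kJ/mol.
Subtracting, OSPE = -150 − (-44) = -106 kJ/mol.

-106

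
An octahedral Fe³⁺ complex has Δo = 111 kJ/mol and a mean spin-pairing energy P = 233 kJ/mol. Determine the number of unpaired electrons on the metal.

5

Group 8 minus oxidation state +3 gives a d⁵ configuration for Fe³⁺.
Δo < P, so pairing is avoided: the ground state is high-spin.
Filling d⁵ accordingly: t₂g³ eg².
Unpaired electrons: 5.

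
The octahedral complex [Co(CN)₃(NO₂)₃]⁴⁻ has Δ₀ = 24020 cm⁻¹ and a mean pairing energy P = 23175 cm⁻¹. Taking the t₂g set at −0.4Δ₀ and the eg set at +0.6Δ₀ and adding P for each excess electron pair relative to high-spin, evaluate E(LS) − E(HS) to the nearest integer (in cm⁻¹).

Ligand charges: 3×(-1) from CN⁻ and 3×(-1) from NO₂⁻ sum to -6; with overall charge -4, Co is +2.
Co²⁺: group 9, so d-count = 9 − 2 = 7.
In the high-spin limit (t₂g⁵ eg²) the orbital term is -0.8Δ₀ = -19216 cm⁻¹, with no excess pairing.
Low-spin t₂g⁶ eg¹ gives -1.8Δ₀ = -43236 cm⁻¹, but forming 1 extra pair costs 1P = 23175 cm⁻¹, so E(LS) = -43236 + 23175 = -20061 cm⁻¹.
Thus E(LS) − E(HS) = -845 cm⁻¹.

-845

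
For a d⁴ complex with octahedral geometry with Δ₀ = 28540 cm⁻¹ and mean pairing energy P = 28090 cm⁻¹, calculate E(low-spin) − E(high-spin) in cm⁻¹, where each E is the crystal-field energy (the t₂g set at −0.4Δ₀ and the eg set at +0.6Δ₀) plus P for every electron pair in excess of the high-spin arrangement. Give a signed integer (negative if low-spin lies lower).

-450

High-spin d⁴ fills as t₂g³ eg¹ with CFSE 3(−0.4) + 1(+0.6) = -0.6Δ₀ = -17124 cm⁻¹.
Low-spin t₂g⁴ eg⁰ gives -1.6Δ₀ = -45664 cm⁻¹, but forming 1 extra pair costs 1P = 28090 cm⁻¹, so E(LS) = -45664 + 28090 = -17574 cm⁻¹.
E(LS) − E(HS) = -17574 − (-17124) = -450 cm⁻¹.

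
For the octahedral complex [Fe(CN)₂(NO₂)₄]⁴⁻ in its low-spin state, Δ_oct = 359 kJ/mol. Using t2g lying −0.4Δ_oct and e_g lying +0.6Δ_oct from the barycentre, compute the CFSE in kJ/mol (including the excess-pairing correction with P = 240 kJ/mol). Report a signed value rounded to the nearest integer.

-382

Ligand charges: 2×(-1) from CN⁻ and 4×(-1) from NO₂⁻ sum to -6; with overall charge -4, Fe is +2.
Group 8 minus oxidation state +2 gives a d⁶ configuration for Fe²⁺.
Electron filling gives t2g^6 e_g^0.
The orbital stabilization is -2.4Δ_oct = -2.4 × 359 = -862 kJ/mol.
Relative to high-spin t2g^4 e_g^2 (1 paired), the low-spin configuration has 2 additional pairs, contributing +2 × 240 = +480 kJ/mol.
Combining: -862 + 480 = -382 kJ/mol.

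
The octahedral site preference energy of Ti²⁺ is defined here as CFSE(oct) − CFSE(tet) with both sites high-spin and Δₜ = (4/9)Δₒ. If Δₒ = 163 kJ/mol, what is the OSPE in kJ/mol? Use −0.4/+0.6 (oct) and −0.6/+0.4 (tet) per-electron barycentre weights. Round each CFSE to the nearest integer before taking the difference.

-43

Ti sits in group 4; removing 2 electrons leaves Ti²⁺ with 4 − 2 = 2 d electrons.
Octahedral high-spin t₂g² eg⁰: CFSE = -0.8 × 163 = -130 kJ/mol.
Tetrahedral e² t₂⁰ gives -1.2Δₜ = -1.2 × (4/9) × 163 = -87 kJ/mol.
Subtracting, OSPE = -130 − (-87) = -43 kJ/mol.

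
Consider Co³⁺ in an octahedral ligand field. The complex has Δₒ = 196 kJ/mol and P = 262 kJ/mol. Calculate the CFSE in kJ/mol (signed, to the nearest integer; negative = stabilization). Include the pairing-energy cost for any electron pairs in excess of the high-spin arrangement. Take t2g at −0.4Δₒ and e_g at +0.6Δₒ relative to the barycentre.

-78

Co is in group 9, so Co³⁺ is d⁶ (9 − 3 = 6).
Δₒ < P, so pairing is avoided: the ground state is high-spin.
Configuration: t2g^4 e_g^2.
Orbital CFSE = -0.4Δₒ = -0.4 × 196 = -78 kJ/mol.
High-spin has no excess pairs, so no pairing correction applies.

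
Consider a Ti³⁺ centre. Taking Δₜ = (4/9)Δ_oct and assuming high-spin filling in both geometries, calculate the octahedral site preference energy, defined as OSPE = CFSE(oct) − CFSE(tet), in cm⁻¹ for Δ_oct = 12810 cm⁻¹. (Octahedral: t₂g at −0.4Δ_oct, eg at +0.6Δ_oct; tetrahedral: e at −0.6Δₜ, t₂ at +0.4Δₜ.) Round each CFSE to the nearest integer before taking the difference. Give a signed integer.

-1708

Ti sits in group 4; removing 3 electrons leaves Ti³⁺ with 4 − 3 = 1 d electrons.
In an octahedral site d¹ (HS) is t₂g¹ eg⁰, giving CFSE(oct) = -0.4Δ_oct = -5124 cm⁻¹.
Tetrahedral e¹ t₂⁰ gives -0.6Δₜ = -0.6 × (4/9) × 12810 = -3416 cm⁻¹.
OSPE = -5124 − (-3416) = -1708 cm⁻¹.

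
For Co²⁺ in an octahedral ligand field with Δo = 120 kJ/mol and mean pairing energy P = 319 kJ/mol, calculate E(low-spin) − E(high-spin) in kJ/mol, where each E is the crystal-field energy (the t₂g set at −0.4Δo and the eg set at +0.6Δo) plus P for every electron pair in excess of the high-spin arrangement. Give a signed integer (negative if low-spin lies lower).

Group 9 minus oxidation state +2 gives a d⁷ configuration for Co²⁺.
High-spin: t₂g⁵ eg², CFSE = -0.8Δo = -96 kJ/mol.
Low-spin: t₂g⁶ eg¹, orbital CFSE = -1.8Δo = -216 kJ/mol; plus 1 excess pair × P = +319 kJ/mol; total 103 kJ/mol.
Thus E(LS) − E(HS) = 199 kJ/mol.

199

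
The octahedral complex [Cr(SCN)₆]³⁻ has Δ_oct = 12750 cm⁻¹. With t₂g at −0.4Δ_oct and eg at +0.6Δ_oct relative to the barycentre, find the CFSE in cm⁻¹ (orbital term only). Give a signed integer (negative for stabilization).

-15300

Each SCN⁻ contributes -1; 6 × (-1) = -6. With overall charge -3, Cr is in the +3 oxidation state.
Cr sits in group 6; removing 3 electrons leaves Cr³⁺ with 6 − 3 = 3 d electrons.
Configuration: t₂g³ eg⁰.
Orbital CFSE = 3(-0.4) + 0(0.6) = -1.2Δ_oct = -1.2 × 12750 = -15300 cm⁻¹.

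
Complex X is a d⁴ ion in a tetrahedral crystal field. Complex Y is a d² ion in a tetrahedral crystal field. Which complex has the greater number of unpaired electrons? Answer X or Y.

X: With tetrahedral geometry the complex is necessarily high-spin; e^2 t2^2 → 4 unpaired.
Y: With tetrahedral geometry the complex is necessarily high-spin; e² t₂⁰ → 2 unpaired.
So X has more unpaired electrons.

X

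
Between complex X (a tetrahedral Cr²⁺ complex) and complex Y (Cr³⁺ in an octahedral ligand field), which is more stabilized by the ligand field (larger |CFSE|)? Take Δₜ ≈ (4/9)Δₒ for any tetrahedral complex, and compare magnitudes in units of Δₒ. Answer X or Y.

Y

X: Cr is in group 6, so Cr²⁺ is d⁴ (6 − 2 = 4); With tetrahedral geometry the complex is necessarily high-spin; e² t₂², CFSE = -0.4Δₜ ≈ -0.18Δₒ.
Y: Cr³⁺: group 6, so d-count = 6 − 3 = 3; For octahedral d³ the high- and low-spin configurations coincide; t₂g³ eg⁰, CFSE = -1.2Δₒ.
So Y has the larger |CFSE|.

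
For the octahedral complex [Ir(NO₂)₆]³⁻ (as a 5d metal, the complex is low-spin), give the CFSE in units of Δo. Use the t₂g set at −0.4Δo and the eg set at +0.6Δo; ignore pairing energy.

-2.4 Δo

Each NO₂⁻ contributes -1; 6 × (-1) = -6. With overall charge -3, Ir is in the +3 oxidation state.
Ir sits in group 9; removing 3 electrons leaves Ir³⁺ with 9 − 3 = 6 d electrons.
Configuration: t₂g⁶ eg⁰.
CFSE = 6(-0.4Δo) + 0(0.6Δo) = -2.4Δo + 0.0Δo = -2.4Δo.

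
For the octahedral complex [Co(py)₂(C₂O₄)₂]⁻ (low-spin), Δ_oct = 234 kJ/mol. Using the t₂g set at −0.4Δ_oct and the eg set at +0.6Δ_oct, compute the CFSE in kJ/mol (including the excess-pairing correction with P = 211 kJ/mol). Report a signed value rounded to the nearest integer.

Ligand charges: 2×(+0) from py and 2×(-2) from C₂O₄²⁻ sum to -4; with overall charge -1, Co is +3.
Group 9 minus oxidation state +3 gives a d⁶ configuration for Co³⁺.
The d⁶ electrons fill as t₂g⁶ eg⁰.
The orbital stabilization is -2.4Δ_oct = -2.4 × 234 = -562 kJ/mol.
Relative to high-spin t₂g⁴ eg² (1 paired), the low-spin configuration has 2 additional pairs, contributing +2 × 211 = +422 kJ/mol.
Net CFSE = -562 + 422 = -140 kJ/mol.

-140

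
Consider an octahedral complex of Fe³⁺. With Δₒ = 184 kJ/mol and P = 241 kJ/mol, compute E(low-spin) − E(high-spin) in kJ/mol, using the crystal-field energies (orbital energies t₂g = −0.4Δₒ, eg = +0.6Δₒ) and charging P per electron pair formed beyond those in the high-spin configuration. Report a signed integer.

Group 8 minus oxidation state +3 gives a d⁵ configuration for Fe³⁺.
High-spin: t₂g³ eg², CFSE = 0.0Δₒ = 0 kJ/mol.
Low-spin: t₂g⁵ eg⁰, orbital CFSE = -2.0Δₒ = -368 kJ/mol; plus 2 excess pairs × P = +482 kJ/mol; total 114 kJ/mol.
E(LS) − E(HS) = 114 − (0) = 114 kJ/mol.

114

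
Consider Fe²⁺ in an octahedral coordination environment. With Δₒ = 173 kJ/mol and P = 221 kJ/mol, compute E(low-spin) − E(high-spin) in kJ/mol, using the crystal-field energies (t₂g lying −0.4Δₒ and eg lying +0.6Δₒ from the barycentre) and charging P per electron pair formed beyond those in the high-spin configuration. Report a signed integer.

Fe is in group 8, so Fe²⁺ is d⁶ (8 − 2 = 6).
High-spin: t₂g⁴ eg², CFSE = -0.4Δₒ = -69 kJ/mol.
Low-spin t₂g⁶ eg⁰ gives -2.4Δₒ = -415 kJ/mol, but forming 2 extra pairs costs 2P = 442 kJ/mol, so E(LS) = -415 + 442 = 27 kJ/mol.
E(LS) − E(HS) = 27 − (-69) = 96 kJ/mol.

96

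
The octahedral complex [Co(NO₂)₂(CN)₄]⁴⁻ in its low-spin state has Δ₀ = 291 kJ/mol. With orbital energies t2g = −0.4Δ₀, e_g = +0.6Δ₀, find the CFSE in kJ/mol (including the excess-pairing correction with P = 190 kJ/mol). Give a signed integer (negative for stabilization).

-334

Ligand charges: 2×(-1) from NO₂⁻ and 4×(-1) from CN⁻ sum to -6; with overall charge -4, Co is +2.
Co²⁺: group 9, so d-count = 9 − 2 = 7.
The d⁷ electrons fill as t2g^6 e_g^1.
Orbital CFSE = 6(-0.4) + 1(0.6) = -1.8Δ₀ = -1.8 × 291 = -524 kJ/mol.
Pairing penalty: 3 pairs vs 2 in the high-spin reference → 1 extra × P = 190 kJ/mol.
Overall CFSE = -524 + 190 = -334 kJ/mol.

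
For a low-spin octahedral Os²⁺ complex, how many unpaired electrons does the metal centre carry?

Group 8 minus oxidation state +2 gives a d⁶ configuration for Os²⁺.
Configuration: t₂g⁶ eg⁰, giving 0 unpaired electrons.

0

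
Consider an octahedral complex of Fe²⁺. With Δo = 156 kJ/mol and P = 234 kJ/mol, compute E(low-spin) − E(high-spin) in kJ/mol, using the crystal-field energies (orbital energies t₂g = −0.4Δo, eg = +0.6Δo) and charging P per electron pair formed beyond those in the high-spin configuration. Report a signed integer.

156

Group 8 minus oxidation state +2 gives a d⁶ configuration for Fe²⁺.
High-spin: t₂g⁴ eg², CFSE = -0.4Δo = -62 kJ/mol.
For low-spin the configuration is t₂g⁶ eg⁰: orbital energy -2.4 × 156 = -374 kJ/mol, and 2 additional pairs relative to high-spin add 468 kJ/mol, giving 94 kJ/mol.
The difference is 94 − (-62) = 156 kJ/mol, so high-spin lies lower.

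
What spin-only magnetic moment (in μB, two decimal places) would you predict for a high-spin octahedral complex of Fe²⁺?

4.90 μB

Group 8 minus oxidation state +2 gives a d⁶ configuration for Fe²⁺.
Configuration: t2g^4 e_g^2 → 4 unpaired electrons.
μ(spin-only) = √[4(4+2)] = √24 ≈ 4.90 μB.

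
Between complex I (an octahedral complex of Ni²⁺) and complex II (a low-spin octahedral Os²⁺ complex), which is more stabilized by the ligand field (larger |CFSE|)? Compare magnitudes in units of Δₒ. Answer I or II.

II

I: Ni is in group 10, so Ni²⁺ is d⁸ (10 − 2 = 8); For octahedral d⁸ the high- and low-spin configurations coincide; t₂g⁶ eg², CFSE = -1.2Δₒ.
II: Group 8 minus oxidation state +2 gives a d⁶ configuration for Os²⁺; t₂g⁶ eg⁰, CFSE = -2.4Δₒ.
So II has the larger |CFSE|.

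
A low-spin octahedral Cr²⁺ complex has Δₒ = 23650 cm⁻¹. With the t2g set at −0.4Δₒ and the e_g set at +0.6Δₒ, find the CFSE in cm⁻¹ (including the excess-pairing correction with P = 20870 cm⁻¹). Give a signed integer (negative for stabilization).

Cr is in group 6, so Cr²⁺ is d⁴ (6 − 2 = 4).
The d⁴ electrons fill as t2g^4 e_g^0.
The orbital stabilization is -1.6Δₒ = -1.6 × 23650 = -37840 cm⁻¹.
Relative to high-spin t2g^3 e_g^1 (0 paired), the low-spin configuration has 1 additional pair, contributing +1 × 20870 = +20870 cm⁻¹.
Overall CFSE = -37840 + 20870 = -16970 cm⁻¹.

-16970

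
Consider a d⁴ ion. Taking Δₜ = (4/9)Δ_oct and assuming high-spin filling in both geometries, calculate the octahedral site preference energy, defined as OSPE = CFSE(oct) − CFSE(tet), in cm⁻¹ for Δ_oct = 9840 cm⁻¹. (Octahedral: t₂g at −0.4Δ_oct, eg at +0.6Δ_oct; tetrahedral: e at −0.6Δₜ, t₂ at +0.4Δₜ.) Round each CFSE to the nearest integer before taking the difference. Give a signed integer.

In an octahedral site d⁴ (HS) is t₂g³ eg¹, giving CFSE(oct) = -0.6Δ_oct = -5904 cm⁻¹.
Tetrahedral: e² t₂², CFSE = 2(−0.6) + 2(+0.4) = -0.4Δₜ = -0.4 × (4/9) × 9840 = -1749 cm⁻¹.
OSPE = CFSE(oct) − CFSE(tet) = -5904 − (-1749) = -4155 cm⁻¹.

-4155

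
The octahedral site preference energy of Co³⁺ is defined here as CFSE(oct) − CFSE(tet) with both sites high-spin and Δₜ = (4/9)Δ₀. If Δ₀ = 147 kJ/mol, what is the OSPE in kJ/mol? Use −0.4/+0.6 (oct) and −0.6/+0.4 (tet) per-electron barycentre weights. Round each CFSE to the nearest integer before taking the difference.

-20

Group 9 minus oxidation state +3 gives a d⁶ configuration for Co³⁺.
Octahedral (high-spin): t2g^4 e_g^2, CFSE = 4(−0.4) + 2(+0.6) = -0.4Δ₀ = -0.4 × 147 = -59 kJ/mol.
Tetrahedral: e^3 t2^3, CFSE = 3(−0.6) + 3(+0.4) = -0.6Δₜ = -0.6 × (4/9) × 147 = -39 kJ/mol.
OSPE = CFSE(oct) − CFSE(tet) = -59 − (-39) = -20 kJ/mol.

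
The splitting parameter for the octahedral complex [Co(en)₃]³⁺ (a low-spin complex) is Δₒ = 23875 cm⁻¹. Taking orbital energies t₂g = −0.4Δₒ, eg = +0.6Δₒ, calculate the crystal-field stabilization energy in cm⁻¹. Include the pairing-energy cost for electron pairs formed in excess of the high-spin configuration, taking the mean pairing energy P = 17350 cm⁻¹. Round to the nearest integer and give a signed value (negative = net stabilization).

en is neutral, so the +3 overall charge sits on Co: oxidation state +3.
Co sits in group 9; removing 3 electrons leaves Co³⁺ with 9 − 3 = 6 d electrons.
Electron filling gives t₂g⁶ eg⁰.
The orbital stabilization is -2.4Δₒ = -2.4 × 23875 = -57300 cm⁻¹.
Relative to high-spin t₂g⁴ eg² (1 paired), the low-spin configuration has 2 additional pairs, contributing +2 × 17350 = +34700 cm⁻¹.
Combining: -57300 + 34700 = -22600 cm⁻¹.

-22600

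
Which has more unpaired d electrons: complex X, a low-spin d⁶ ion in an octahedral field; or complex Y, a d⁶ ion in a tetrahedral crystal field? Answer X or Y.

Y

X: t₂g⁶ eg⁰ → 0 unpaired.
Y: Tetrahedral fields are weak (Δₜ ≈ 4/9 Δₒ), so electrons fill high-spin; e³ t₂³ → 4 unpaired.
So Y has more unpaired electrons.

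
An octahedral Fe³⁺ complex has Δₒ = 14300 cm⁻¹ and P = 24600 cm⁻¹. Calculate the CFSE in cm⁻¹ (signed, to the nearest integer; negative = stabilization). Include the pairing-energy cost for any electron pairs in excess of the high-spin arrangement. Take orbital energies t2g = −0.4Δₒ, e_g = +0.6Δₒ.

0

Group 8 minus oxidation state +3 gives a d⁵ configuration for Fe³⁺.
Here Δₒ < P (14300 < 24600), so the high-spin state is favoured.
That gives t2g^3 e_g^2.
Orbital CFSE = 0.0Δₒ = 0.0 × 14300 = 0 cm⁻¹.
High-spin has no excess pairs, so no pairing correction applies.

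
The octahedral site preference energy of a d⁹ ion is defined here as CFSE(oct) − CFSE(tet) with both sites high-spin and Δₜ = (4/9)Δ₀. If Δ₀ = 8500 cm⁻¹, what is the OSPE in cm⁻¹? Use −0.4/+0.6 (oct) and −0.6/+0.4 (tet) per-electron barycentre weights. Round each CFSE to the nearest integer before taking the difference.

Octahedral (high-spin): t2g^6 e_g^3, CFSE = 6(−0.4) + 3(+0.6) = -0.6Δ₀ = -0.6 × 8500 = -5100 cm⁻¹.
Tetrahedral: e^4 t2^5, CFSE = 4(−0.6) + 5(+0.4) = -0.4Δₜ = -0.4 × (4/9) × 8500 = -1511 cm⁻¹.
Subtracting, OSPE = -5100 − (-1511) = -3589 cm⁻¹.

-3589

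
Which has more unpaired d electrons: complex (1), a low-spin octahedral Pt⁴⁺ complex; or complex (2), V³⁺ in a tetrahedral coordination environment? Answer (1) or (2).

(1): Pt sits in group 10; removing 4 electrons leaves Pt⁴⁺ with 10 − 4 = 6 d electrons; t2g^6 e_g^0 → 0 unpaired.
(2): V³⁺: group 5, so d-count = 5 − 3 = 2; Tetrahedral fields are weak (Δₜ ≈ 4/9 Δₒ), so electrons fill high-spin; e² t₂⁰ → 2 unpaired.
So (2) has more unpaired electrons.

(2)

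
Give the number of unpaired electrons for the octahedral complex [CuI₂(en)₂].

Ligand charges: 2×(-1) from I⁻ and 2×(+0) from en sum to -2; with overall charge +0, Cu is +2.
Cu²⁺: group 11, so d-count = 11 − 2 = 9.
Configuration: t₂g⁶ eg³, giving 1 unpaired electron.

1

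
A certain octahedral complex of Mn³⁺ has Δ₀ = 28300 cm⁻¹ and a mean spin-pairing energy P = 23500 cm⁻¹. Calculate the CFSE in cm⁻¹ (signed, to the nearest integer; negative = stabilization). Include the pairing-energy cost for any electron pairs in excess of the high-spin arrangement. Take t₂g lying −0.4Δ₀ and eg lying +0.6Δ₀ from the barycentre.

-21780

Group 7 minus oxidation state +3 gives a d⁴ configuration for Mn³⁺.
Since Δ₀ = 28300 cm⁻¹ > P = 23500 cm⁻¹, the complex adopts the low-spin configuration.
Configuration: t₂g⁴ eg⁰.
Orbital CFSE = -1.6Δ₀ = -1.6 × 28300 = -45280 cm⁻¹.
Excess pairs vs high-spin: 1 − 0 = 1; pairing cost = +23500 cm⁻¹.
Net CFSE = -45280 + 23500 = -21780 cm⁻¹.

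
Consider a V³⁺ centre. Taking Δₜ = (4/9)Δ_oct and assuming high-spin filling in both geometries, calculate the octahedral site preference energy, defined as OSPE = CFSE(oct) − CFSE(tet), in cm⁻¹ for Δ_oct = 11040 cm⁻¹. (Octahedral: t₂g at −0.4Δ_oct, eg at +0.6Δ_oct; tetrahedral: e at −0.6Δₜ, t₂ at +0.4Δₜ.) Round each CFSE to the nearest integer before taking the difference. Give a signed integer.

V sits in group 5; removing 3 electrons leaves V³⁺ with 5 − 3 = 2 d electrons.
Octahedral high-spin t₂g² eg⁰: CFSE = -0.8 × 11040 = -8832 cm⁻¹.
Tetrahedral e² t₂⁰ gives -1.2Δₜ = -1.2 × (4/9) × 11040 = -5888 cm⁻¹.
OSPE = CFSE(oct) − CFSE(tet) = -8832 − (-5888) = -2944 cm⁻¹.

-2944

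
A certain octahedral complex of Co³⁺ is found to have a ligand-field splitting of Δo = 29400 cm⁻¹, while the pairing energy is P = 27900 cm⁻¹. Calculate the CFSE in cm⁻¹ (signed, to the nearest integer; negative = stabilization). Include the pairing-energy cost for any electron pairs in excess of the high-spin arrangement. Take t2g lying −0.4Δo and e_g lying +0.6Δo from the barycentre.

Co³⁺: group 9, so d-count = 9 − 3 = 6.
Here Δo > P (29400 > 27900), so the low-spin state is favoured.
Configuration: t2g^6 e_g^0.
Orbital CFSE = -2.4Δo = -2.4 × 29400 = -70560 cm⁻¹.
Excess pairs vs high-spin: 3 − 1 = 2; pairing cost = +55800 cm⁻¹.
Net CFSE = -70560 + 55800 = -14760 cm⁻¹.

-14760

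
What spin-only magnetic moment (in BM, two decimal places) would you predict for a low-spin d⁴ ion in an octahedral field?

Configuration: t₂g⁴ eg⁰ → 2 unpaired electrons.
μ(spin-only) = √[2(2+2)] = √8 ≈ 2.83 BM.

2.83 BM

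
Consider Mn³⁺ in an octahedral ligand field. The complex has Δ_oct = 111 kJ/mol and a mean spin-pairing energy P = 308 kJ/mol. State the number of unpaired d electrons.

Mn sits in group 7; removing 3 electrons leaves Mn³⁺ with 7 − 3 = 4 d electrons.
With Δ_oct < P the complex is high-spin.
Filling d⁴ accordingly: t₂g³ eg¹.
Unpaired electrons: 4.

4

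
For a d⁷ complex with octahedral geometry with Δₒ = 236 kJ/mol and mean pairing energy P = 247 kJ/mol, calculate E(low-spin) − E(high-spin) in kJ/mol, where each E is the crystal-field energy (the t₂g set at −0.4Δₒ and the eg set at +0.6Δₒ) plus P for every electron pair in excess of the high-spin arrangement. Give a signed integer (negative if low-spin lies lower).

11

In the high-spin limit (t₂g⁵ eg²) the orbital term is -0.8Δₒ = -189 kJ/mol, with no excess pairing.
Low-spin: t₂g⁶ eg¹, orbital CFSE = -1.8Δₒ = -425 kJ/mol; plus 1 excess pair × P = +247 kJ/mol; total -178 kJ/mol.
The difference is -178 − (-189) = 11 kJ/mol, so high-spin lies lower.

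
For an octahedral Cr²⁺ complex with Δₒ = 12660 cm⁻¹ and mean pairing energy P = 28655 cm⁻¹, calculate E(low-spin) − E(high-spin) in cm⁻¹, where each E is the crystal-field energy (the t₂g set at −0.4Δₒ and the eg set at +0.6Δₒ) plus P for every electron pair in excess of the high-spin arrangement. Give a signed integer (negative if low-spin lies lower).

15995

Cr²⁺: group 6, so d-count = 6 − 2 = 4.
High-spin d⁴ fills as t₂g³ eg¹ with CFSE 3(−0.4) + 1(+0.6) = -0.6Δₒ = -7596 cm⁻¹.
For low-spin the configuration is t₂g⁴ eg⁰: orbital energy -1.6 × 12660 = -20256 cm⁻¹, and 1 additional pair relative to high-spin adds 28655 cm⁻¹, giving 8399 cm⁻¹.
E(LS) − E(HS) = 8399 − (-7596) = 15995 cm⁻¹.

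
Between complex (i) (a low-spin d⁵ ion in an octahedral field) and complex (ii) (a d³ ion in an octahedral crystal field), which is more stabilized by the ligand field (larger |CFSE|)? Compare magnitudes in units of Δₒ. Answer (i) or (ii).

(i)

(i): t2g^5 e_g^0, CFSE = -2.0Δₒ.
(ii): t₂g³ eg⁰, CFSE = -1.2Δₒ.
So (i) has the larger |CFSE|.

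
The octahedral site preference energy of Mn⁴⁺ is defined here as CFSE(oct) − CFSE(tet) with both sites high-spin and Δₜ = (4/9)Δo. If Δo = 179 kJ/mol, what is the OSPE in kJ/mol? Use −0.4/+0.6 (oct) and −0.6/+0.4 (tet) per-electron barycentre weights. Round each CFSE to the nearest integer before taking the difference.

Mn is in group 7, so Mn⁴⁺ is d³ (7 − 4 = 3).
In an octahedral site d³ (HS) is t₂g³ eg⁰, giving CFSE(oct) = -1.2Δo = -215 kJ/mol.
Tetrahedral e² t₂¹ gives -0.8Δₜ = -0.8 × (4/9) × 179 = -64 kJ/mol.
OSPE = -215 − (-64) = -151 kJ/mol.

-151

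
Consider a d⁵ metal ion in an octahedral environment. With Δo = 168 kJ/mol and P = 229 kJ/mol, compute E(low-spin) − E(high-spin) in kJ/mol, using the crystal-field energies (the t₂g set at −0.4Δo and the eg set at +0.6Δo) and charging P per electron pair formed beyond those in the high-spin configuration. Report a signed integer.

High-spin: t₂g³ eg², CFSE = 0.0Δo = 0 kJ/mol.
Low-spin: t₂g⁵ eg⁰, orbital CFSE = -2.0Δo = -336 kJ/mol; plus 2 excess pairs × P = +458 kJ/mol; total 122 kJ/mol.
E(LS) − E(HS) = 122 − (0) = 122 kJ/mol.

122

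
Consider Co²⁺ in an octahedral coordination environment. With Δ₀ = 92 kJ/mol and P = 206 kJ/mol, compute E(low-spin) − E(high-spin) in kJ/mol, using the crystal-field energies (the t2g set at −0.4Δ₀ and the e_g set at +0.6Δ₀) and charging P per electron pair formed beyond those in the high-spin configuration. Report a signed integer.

Co is in group 9, so Co²⁺ is d⁷ (9 − 2 = 7).
In the high-spin limit (t2g^5 e_g^2) the orbital term is -0.8Δ₀ = -74 kJ/mol, with no excess pairing.
Low-spin t2g^6 e_g^1 gives -1.8Δ₀ = -166 kJ/mol, but forming 1 extra pair costs 1P = 206 kJ/mol, so E(LS) = -166 + 206 = 40 kJ/mol.
E(LS) − E(HS) = 40 − (-74) = 114 kJ/mol.

114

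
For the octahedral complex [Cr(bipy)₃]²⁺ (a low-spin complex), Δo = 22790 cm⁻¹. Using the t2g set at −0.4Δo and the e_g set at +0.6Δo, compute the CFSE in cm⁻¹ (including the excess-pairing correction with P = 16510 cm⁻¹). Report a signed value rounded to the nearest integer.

bipy is neutral, so the +2 overall charge sits on Cr: oxidation state +2.
Cr sits in group 6; removing 2 electrons leaves Cr²⁺ with 6 − 2 = 4 d electrons.
The d⁴ electrons fill as t2g^4 e_g^0.
The orbital stabilization is -1.6Δo = -1.6 × 22790 = -36464 cm⁻¹.
High-spin d⁴ would be t2g^3 e_g^1 with 0 pairs; low-spin has 1, so 1 excess pair costs +1P = +16510 cm⁻¹.
Net CFSE = -36464 + 16510 = -19954 cm⁻¹.

-19954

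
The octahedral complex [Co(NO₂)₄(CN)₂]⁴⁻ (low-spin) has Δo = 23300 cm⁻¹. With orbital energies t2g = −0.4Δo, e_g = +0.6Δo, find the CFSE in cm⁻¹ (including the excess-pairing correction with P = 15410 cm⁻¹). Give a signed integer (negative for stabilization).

-26530

Ligand charges: 4×(-1) from NO₂⁻ and 2×(-1) from CN⁻ sum to -6; with overall charge -4, Co is +2.
Group 9 minus oxidation state +2 gives a d⁷ configuration for Co²⁺.
Configuration: t2g^6 e_g^1.
Orbital CFSE = 6(-0.4) + 1(0.6) = -1.8Δo = -1.8 × 23300 = -41940 cm⁻¹.
Pairing penalty: 3 pairs vs 2 in the high-spin reference → 1 extra × P = 15410 cm⁻¹.
Net CFSE = -41940 + 15410 = -26530 cm⁻¹.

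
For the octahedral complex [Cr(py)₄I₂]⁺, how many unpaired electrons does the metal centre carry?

Ligand charges: 4×(+0) from py and 2×(-1) from I⁻ sum to -2; with overall charge +1, Cr is +3.
Group 6 minus oxidation state +3 gives a d³ configuration for Cr³⁺.
Configuration: t2g^3 e_g^0, giving 3 unpaired electrons.

3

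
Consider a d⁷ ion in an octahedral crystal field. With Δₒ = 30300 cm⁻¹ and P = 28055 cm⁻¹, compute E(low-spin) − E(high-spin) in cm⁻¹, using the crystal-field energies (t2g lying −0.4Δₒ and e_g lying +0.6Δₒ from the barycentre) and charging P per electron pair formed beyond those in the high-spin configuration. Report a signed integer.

-2245

High-spin: t2g^5 e_g^2, CFSE = -0.8Δₒ = -24240 cm⁻¹.
Low-spin t2g^6 e_g^1 gives -1.8Δₒ = -54540 cm⁻¹, but forming 1 extra pair costs 1P = 28055 cm⁻¹, so E(LS) = -54540 + 28055 = -26485 cm⁻¹.
Thus E(LS) − E(HS) = -2245 cm⁻¹.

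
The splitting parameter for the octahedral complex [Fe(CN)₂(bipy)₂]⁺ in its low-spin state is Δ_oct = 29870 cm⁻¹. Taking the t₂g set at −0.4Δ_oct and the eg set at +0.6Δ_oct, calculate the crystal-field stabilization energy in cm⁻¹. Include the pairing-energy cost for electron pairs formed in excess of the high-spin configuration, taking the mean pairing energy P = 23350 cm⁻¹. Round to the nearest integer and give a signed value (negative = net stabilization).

-13040

Ligand charges: 2×(-1) from CN⁻ and 2×(+0) from bipy sum to -2; with overall charge +1, Fe is +3.
Fe is in group 8, so Fe³⁺ is d⁵ (8 − 3 = 5).
Configuration: t₂g⁵ eg⁰.
The orbital stabilization is -2.0Δ_oct = -2.0 × 29870 = -59740 cm⁻¹.
High-spin d⁵ would be t₂g³ eg² with 0 pairs; low-spin has 2, so 2 excess pairs cost +2P = +46700 cm⁻¹.
Overall CFSE = -59740 + 46700 = -13040 cm⁻¹.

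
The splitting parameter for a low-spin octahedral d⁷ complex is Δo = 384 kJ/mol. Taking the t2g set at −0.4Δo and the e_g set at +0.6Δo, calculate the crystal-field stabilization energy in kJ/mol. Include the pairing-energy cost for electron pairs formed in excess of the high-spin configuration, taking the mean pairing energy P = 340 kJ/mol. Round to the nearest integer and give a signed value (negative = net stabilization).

The d⁷ electrons fill as t2g^6 e_g^1.
Orbital CFSE = 6(-0.4) + 1(0.6) = -1.8Δo = -1.8 × 384 = -691 kJ/mol.
Pairing penalty: 3 pairs vs 2 in the high-spin reference → 1 extra × P = 340 kJ/mol.
Combining: -691 + 340 = -351 kJ/mol.

-351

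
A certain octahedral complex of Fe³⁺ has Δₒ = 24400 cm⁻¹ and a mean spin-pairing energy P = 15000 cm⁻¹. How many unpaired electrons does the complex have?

1

Fe is in group 8, so Fe³⁺ is d⁵ (8 − 3 = 5).
Δₒ > P, so pairing is preferred: the ground state is low-spin.
That gives t₂g⁵ eg⁰.
Unpaired electrons: 1.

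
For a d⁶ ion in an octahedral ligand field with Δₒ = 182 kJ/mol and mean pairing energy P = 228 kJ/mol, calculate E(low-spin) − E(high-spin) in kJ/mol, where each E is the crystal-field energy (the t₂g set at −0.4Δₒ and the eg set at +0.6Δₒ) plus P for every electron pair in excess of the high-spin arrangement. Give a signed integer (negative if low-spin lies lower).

92

High-spin d⁶ fills as t₂g⁴ eg² with CFSE 4(−0.4) + 2(+0.6) = -0.4Δₒ = -73 kJ/mol.
Low-spin: t₂g⁶ eg⁰, orbital CFSE = -2.4Δₒ = -437 kJ/mol; plus 2 excess pairs × P = +456 kJ/mol; total 19 kJ/mol.
Thus E(LS) − E(HS) = 92 kJ/mol.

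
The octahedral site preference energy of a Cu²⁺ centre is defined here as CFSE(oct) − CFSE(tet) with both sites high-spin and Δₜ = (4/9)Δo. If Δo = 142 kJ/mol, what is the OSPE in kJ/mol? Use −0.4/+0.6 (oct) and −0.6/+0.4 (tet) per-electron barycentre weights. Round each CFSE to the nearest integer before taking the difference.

Cu²⁺: group 11, so d-count = 11 − 2 = 9.
Octahedral (high-spin): t2g^6 e_g^3, CFSE = 6(−0.4) + 3(+0.6) = -0.6Δo = -0.6 × 142 = -85 kJ/mol.
Tetrahedral e^4 t2^5 gives -0.4Δₜ = -0.4 × (4/9) × 142 = -25 kJ/mol.
Subtracting, OSPE = -85 − (-25) = -60 kJ/mol.

-60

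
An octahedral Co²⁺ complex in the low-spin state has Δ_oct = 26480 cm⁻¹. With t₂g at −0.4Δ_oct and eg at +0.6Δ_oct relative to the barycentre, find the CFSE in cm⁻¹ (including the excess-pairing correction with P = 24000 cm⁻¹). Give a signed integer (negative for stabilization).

Group 9 minus oxidation state +2 gives a d⁷ configuration for Co²⁺.
The d⁷ electrons fill as t₂g⁶ eg¹.
CFSE(orbital) = 6×(-0.4Δ_oct) + 1×(0.6Δ_oct) = -1.8Δ_oct; with Δ_oct = 26480 cm⁻¹ that is -47664 cm⁻¹.
Pairing penalty: 3 pairs vs 2 in the high-spin reference → 1 extra × P = 24000 cm⁻¹.
Overall CFSE = -47664 + 24000 = -23664 cm⁻¹.

-23664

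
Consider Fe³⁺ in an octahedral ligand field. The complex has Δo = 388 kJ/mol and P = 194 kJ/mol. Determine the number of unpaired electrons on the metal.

1

Group 8 minus oxidation state +3 gives a d⁵ configuration for Fe³⁺.
With Δo > P the complex is low-spin.
Filling d⁵ accordingly: t₂g⁵ eg⁰.
Unpaired electrons: 1.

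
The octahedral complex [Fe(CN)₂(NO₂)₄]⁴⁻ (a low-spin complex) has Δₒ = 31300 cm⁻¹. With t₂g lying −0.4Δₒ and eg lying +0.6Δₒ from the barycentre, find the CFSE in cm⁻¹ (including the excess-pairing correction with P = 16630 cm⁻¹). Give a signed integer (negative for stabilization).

-41860

Ligand charges: 2×(-1) from CN⁻ and 4×(-1) from NO₂⁻ sum to -6; with overall charge -4, Fe is +2.
Fe is in group 8, so Fe²⁺ is d⁶ (8 − 2 = 6).
Electron filling gives t₂g⁶ eg⁰.
Orbital CFSE = 6(-0.4) + 0(0.6) = -2.4Δₒ = -2.4 × 31300 = -75120 cm⁻¹.
Relative to high-spin t₂g⁴ eg² (1 paired), the low-spin configuration has 2 additional pairs, contributing +2 × 16630 = +33260 cm⁻¹.
Overall CFSE = -75120 + 33260 = -41860 cm⁻¹.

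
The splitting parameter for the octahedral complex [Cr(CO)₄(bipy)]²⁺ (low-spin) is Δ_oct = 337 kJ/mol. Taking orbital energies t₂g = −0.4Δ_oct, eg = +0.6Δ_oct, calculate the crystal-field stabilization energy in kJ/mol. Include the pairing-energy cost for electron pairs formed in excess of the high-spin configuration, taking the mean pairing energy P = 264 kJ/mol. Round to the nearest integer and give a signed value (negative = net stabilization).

Ligand charges: 4×(+0) from CO and 1×(+0) from bipy sum to +0; with overall charge +2, Cr is +2.
Cr²⁺: group 6, so d-count = 6 − 2 = 4.
Configuration: t₂g⁴ eg⁰.
Orbital CFSE = 4(-0.4) + 0(0.6) = -1.6Δ_oct = -1.6 × 337 = -539 kJ/mol.
Relative to high-spin t₂g³ eg¹ (0 paired), the low-spin configuration has 1 additional pair, contributing +1 × 264 = +264 kJ/mol.
Combining: -539 + 264 = -275 kJ/mol.

-275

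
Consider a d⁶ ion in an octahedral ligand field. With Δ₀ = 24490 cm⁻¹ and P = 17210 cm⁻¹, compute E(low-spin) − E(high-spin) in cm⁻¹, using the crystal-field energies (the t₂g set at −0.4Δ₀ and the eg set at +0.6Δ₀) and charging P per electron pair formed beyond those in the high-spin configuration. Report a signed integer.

-14560

High-spin: t₂g⁴ eg², CFSE = -0.4Δ₀ = -9796 cm⁻¹.
Low-spin t₂g⁶ eg⁰ gives -2.4Δ₀ = -58776 cm⁻¹, but forming 2 extra pairs costs 2P = 34420 cm⁻¹, so E(LS) = -58776 + 34420 = -24356 cm⁻¹.
The difference is -24356 − (-9796) = -14560 cm⁻¹, so low-spin lies lower.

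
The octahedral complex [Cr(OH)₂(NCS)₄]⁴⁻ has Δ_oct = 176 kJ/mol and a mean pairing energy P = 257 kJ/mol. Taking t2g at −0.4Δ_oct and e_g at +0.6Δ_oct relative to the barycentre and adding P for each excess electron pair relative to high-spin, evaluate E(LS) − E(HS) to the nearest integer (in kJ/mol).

Ligand charges: 2×(-1) from OH⁻ and 4×(-1) from NCS⁻ sum to -6; with overall charge -4, Cr is +2.
Cr²⁺: group 6, so d-count = 6 − 2 = 4.
In the high-spin limit (t2g^3 e_g^1) the orbital term is -0.6Δ_oct = -106 kJ/mol, with no excess pairing.
Low-spin: t2g^4 e_g^0, orbital CFSE = -1.6Δ_oct = -282 kJ/mol; plus 1 excess pair × P = +257 kJ/mol; total -25 kJ/mol.
Thus E(LS) − E(HS) = 81 kJ/mol.

81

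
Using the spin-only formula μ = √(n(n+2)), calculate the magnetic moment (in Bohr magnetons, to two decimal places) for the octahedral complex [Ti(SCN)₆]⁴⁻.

Each SCN⁻ contributes -1; 6 × (-1) = -6. With overall charge -4, Ti is in the +2 oxidation state.
Ti sits in group 4; removing 2 electrons leaves Ti²⁺ with 4 − 2 = 2 d electrons.
For octahedral d² the high- and low-spin configurations coincide.
Configuration: t₂g² eg⁰ → 2 unpaired electrons.
μ(spin-only) = √[2(2+2)] = √8 ≈ 2.83 Bohr magnetons.

2.83 Bohr magnetons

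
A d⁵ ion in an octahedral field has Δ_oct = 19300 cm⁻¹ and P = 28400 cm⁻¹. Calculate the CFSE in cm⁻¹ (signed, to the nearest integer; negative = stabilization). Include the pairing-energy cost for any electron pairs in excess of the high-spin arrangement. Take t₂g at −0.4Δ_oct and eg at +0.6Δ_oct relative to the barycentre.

Since Δ_oct = 19300 cm⁻¹ < P = 28400 cm⁻¹, the complex adopts the high-spin configuration.
Filling d⁵ accordingly: t₂g³ eg².
Orbital CFSE = 0.0Δ_oct = 0.0 × 19300 = 0 cm⁻¹.
High-spin has no excess pairs, so no pairing correction applies.

0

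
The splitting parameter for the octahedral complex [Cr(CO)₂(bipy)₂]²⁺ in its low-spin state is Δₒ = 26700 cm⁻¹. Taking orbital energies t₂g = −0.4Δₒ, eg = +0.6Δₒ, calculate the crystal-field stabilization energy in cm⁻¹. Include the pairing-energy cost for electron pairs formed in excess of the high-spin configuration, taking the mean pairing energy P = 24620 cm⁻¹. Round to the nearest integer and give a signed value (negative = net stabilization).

-18100

Ligand charges: 2×(+0) from CO and 2×(+0) from bipy sum to +0; with overall charge +2, Cr is +2.
Group 6 minus oxidation state +2 gives a d⁴ configuration for Cr²⁺.
The d⁴ electrons fill as t₂g⁴ eg⁰.
The orbital stabilization is -1.6Δₒ = -1.6 × 26700 = -42720 cm⁻¹.
Pairing penalty: 1 pair vs 0 in the high-spin reference → 1 extra × P = 24620 cm⁻¹.
Overall CFSE = -42720 + 24620 = -18100 cm⁻¹.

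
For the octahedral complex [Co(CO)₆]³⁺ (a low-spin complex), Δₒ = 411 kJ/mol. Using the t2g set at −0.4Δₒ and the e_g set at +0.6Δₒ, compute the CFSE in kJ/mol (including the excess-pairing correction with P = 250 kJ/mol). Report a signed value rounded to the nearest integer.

CO is neutral, so the +3 overall charge sits on Co: oxidation state +3.
Co³⁺: group 9, so d-count = 9 − 3 = 6.
Configuration: t2g^6 e_g^0.
CFSE(orbital) = 6×(-0.4Δₒ) + 0×(0.6Δₒ) = -2.4Δₒ; with Δₒ = 411 kJ/mol that is -986 kJ/mol.
High-spin d⁶ would be t2g^4 e_g^2 with 1 pair; low-spin has 3, so 2 excess pairs cost +2P = +500 kJ/mol.
Overall CFSE = -986 + 500 = -486 kJ/mol.

-486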